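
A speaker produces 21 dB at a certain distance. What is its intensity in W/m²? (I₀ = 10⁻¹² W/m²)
I = I₀·10^(β/10) = 1.26 × 10⁻¹⁰ W/m²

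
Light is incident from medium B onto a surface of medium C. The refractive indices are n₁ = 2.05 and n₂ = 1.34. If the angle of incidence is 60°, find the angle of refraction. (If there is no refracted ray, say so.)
sin θ₂ = (n₁/n₂)·sin θ₁ = 1.325 > 1, so there is no refracted ray — the light undergoes total internal reflection.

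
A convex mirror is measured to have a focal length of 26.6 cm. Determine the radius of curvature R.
R = 2|f| = 53.2 cm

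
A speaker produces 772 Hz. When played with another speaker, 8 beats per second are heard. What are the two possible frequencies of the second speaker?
f₂ = 772 ± 8 Hz → 780 Hz or 764 Hz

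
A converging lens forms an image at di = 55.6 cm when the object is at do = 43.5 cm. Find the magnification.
M = −di/do = -1.278 (inverted image)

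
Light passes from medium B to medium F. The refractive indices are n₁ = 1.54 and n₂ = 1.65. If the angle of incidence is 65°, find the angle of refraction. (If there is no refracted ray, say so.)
sin θ₂ = (n₁/n₂)·sin θ₁ = 0.8459 → θ₂ = 57.77°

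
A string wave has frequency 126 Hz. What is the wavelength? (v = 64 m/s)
λ = v/f = 0.5079 m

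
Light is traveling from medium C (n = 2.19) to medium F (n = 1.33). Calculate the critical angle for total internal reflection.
θc = arcsin(n₂/n₁) = 37.39°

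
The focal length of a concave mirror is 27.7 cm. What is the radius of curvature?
R = 2|f| = 55.4 cm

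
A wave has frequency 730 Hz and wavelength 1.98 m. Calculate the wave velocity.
v = fλ = 1445 m/s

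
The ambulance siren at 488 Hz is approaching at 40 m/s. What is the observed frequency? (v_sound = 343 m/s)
f_obs = f·v/(v − v_s) = 552.4 Hz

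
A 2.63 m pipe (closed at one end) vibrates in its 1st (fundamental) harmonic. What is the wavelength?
λₙ = 4L/n = 10.52 m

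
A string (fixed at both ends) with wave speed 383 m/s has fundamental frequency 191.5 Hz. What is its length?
L = v/(2f₁) = 1 m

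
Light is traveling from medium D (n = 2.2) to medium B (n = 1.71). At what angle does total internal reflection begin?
θc = arcsin(n₂/n₁) = 51.01°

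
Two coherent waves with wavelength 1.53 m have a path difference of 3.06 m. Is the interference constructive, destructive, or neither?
constructive — path difference = 2λ, a whole number of wavelengths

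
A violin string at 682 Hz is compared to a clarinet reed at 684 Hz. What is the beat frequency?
2 Hz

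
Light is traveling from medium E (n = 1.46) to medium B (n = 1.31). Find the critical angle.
θc = arcsin(n₂/n₁) = 63.8°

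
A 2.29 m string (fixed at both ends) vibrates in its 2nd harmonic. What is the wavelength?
λₙ = 2L/n = 2.29 m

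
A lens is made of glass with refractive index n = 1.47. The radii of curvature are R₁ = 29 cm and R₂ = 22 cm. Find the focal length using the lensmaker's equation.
1/f = (n − 1)(1/R₁ − 1/R₂) → f = -193.9 cm (diverging lens)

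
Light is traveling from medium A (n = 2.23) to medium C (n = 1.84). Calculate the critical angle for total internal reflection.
θc = arcsin(n₂/n₁) = 55.6°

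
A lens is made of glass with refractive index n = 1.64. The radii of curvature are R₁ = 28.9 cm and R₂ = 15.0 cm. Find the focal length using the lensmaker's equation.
1/f = (n − 1)(1/R₁ − 1/R₂) → f = -48.73 cm (diverging lens)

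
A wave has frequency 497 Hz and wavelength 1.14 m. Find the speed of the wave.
v = fλ = 566.6 m/s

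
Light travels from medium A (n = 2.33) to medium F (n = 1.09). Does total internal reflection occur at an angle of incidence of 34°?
θc = arcsin(n₂/n₁) = 27.89°; 34° > θc, so yes — total internal reflection.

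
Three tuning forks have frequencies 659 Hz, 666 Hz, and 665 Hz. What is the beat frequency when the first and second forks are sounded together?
7 Hz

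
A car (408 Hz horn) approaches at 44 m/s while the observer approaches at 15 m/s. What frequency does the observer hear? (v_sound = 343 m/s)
f_obs = f·(v + v_o)/(v − v_s) = 488.5 Hz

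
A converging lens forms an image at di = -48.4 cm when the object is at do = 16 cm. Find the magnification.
M = −di/do = 3.025 (upright image)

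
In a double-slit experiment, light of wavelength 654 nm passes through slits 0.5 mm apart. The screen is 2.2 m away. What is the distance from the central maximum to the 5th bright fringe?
y = mλL/d = 14.39 mm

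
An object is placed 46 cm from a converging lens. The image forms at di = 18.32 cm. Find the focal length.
1/f = 1/do + 1/di → f = 13.1 cm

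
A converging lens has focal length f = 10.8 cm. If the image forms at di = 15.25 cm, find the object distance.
1/do = 1/f − 1/di → do = 37.01 cm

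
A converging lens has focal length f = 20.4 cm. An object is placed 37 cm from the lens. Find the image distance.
1/di = 1/f − 1/do → di = 45.47 cm (real image)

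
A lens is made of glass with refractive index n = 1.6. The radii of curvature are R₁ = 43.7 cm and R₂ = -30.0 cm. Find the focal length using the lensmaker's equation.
1/f = (n − 1)(1/R₁ − 1/R₂) → f = 29.65 cm (converging lens)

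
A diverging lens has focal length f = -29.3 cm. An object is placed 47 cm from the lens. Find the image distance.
1/di = 1/f − 1/do → di = -18.05 cm (virtual image)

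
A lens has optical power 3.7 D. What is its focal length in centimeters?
f = 1/P = 27.03 cm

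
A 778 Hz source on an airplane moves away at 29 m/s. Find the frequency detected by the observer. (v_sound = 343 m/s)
f_obs = f·v/(v + v_s) = 717.3 Hz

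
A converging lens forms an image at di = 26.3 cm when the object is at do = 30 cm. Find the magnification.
M = −di/do = -0.8767 (inverted image)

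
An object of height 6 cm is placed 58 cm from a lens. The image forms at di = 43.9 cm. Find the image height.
hi = (-di/do) × ho = -4.541 cm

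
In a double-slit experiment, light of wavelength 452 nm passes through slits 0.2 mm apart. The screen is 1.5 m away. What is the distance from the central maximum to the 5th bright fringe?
y = mλL/d = 16.95 mm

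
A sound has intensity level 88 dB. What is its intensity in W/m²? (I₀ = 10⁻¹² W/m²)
I = I₀·10^(β/10) = 6.31 × 10⁻⁴ W/m²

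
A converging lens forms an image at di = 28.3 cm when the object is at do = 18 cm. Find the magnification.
M = −di/do = -1.572 (inverted image)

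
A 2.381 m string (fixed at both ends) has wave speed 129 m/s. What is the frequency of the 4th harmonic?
fₙ = nv/(2L) = 108.4 Hz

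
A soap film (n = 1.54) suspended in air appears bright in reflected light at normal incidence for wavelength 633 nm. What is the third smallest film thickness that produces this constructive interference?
2nt = (m − ½)λ with m = 3 → t = (m − ½)λ/(2n) = 513.8 nm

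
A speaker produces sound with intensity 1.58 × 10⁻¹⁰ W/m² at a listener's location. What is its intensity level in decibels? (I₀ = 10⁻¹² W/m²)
β = 10·log₁₀(I/I₀) = 21.99 dB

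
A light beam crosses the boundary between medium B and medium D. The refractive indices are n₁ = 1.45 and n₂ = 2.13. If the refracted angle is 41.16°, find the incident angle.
sin θ₁ = (n₂/n₁)·sin θ₂ → θ₁ = 75.2°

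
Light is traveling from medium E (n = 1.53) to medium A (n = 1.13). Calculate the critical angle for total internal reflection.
θc = arcsin(n₂/n₁) = 47.61°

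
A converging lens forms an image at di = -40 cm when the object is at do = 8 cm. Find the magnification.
M = −di/do = 5 (upright image)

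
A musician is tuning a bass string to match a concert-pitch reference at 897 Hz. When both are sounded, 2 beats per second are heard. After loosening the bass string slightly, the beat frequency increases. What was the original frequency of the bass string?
895 Hz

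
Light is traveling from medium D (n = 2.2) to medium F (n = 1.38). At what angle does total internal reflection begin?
θc = arcsin(n₂/n₁) = 38.85°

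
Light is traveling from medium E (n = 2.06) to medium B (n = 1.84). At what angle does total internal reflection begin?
θc = arcsin(n₂/n₁) = 63.28°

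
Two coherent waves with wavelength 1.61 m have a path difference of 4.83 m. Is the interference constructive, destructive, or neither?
constructive — path difference = 3λ, a whole number of wavelengths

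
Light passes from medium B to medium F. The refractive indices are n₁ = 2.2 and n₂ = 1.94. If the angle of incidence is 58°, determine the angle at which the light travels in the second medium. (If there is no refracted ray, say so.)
sin θ₂ = (n₁/n₂)·sin θ₁ = 0.9617 → θ₂ = 74.09°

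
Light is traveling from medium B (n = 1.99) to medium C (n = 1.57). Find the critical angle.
θc = arcsin(n₂/n₁) = 52.09°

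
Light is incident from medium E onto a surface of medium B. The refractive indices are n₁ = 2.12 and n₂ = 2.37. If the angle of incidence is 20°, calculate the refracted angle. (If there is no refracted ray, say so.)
sin θ₂ = (n₁/n₂)·sin θ₁ = 0.3059 → θ₂ = 17.81°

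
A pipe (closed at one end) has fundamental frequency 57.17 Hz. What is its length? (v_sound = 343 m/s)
L = v/(4f₁) = 1.5 m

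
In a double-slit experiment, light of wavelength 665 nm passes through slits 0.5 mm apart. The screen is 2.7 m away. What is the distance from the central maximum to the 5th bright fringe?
y = mλL/d = 17.96 mm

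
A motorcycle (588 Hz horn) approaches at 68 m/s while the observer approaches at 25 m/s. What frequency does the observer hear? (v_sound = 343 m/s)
f_obs = f·(v + v_o)/(v − v_s) = 786.9 Hz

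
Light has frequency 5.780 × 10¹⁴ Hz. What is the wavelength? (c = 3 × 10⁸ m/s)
λ = c/f = 519 nm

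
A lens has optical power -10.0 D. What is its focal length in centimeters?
f = 1/P = -10 cm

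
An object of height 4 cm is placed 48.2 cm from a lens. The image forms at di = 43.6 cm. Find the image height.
hi = (-di/do) × ho = -3.618 cm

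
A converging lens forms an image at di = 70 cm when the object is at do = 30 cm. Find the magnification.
M = −di/do = -2.333 (inverted image)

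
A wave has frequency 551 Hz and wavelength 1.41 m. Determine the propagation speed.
v = fλ = 776.9 m/s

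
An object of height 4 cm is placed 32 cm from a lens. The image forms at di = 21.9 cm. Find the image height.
hi = (-di/do) × ho = -2.737 cm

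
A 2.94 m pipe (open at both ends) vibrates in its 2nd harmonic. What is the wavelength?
λₙ = 2L/n = 2.94 m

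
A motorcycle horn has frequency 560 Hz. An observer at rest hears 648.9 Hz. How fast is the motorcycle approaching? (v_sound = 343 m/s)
v_s = v·(1 − f/f_obs) = 46.99 m/s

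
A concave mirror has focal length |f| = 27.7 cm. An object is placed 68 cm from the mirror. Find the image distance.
f = +27.7 cm (concave); 1/di = 1/f − 1/do → di = 46.74 cm (real image, in front of mirror)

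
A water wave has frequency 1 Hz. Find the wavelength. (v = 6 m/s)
λ = v/f = 6 m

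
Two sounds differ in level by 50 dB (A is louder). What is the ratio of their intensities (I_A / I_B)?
I_A/I_B = 10^(Δβ/10) = 100000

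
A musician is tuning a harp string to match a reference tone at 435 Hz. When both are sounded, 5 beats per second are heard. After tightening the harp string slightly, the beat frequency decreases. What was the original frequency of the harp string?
430 Hz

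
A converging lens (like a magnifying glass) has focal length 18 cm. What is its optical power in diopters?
P = 1/f = 5.556 D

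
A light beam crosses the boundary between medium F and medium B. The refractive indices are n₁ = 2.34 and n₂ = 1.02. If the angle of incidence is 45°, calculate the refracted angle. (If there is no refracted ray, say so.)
sin θ₂ = (n₁/n₂)·sin θ₁ = 1.622 > 1, so there is no refracted ray — the light undergoes total internal reflection.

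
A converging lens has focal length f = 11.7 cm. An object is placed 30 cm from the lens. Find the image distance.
1/di = 1/f − 1/do → di = 19.18 cm (real image)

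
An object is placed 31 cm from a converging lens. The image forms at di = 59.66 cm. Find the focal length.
1/f = 1/do + 1/di → f = 20.4 cm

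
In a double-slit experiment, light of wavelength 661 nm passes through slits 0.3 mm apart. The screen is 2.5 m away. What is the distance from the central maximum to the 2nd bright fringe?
y = mλL/d = 11.02 mm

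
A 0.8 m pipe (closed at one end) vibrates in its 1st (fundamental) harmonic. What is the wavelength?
λₙ = 4L/n = 3.2 m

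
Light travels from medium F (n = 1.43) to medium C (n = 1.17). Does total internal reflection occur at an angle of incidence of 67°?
θc = arcsin(n₂/n₁) = 54.9°; 67° > θc, so yes — total internal reflection.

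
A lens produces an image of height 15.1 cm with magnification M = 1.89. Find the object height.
ho = |hi|/|M| = 7.989 cm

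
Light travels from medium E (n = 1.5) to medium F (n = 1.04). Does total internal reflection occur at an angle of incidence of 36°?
θc = arcsin(n₂/n₁) = 43.89°; 36° < θc, so no — the ray refracts.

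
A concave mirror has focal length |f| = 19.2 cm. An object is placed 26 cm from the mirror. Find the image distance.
f = +19.2 cm (concave); 1/di = 1/f − 1/do → di = 73.41 cm (real image, in front of mirror)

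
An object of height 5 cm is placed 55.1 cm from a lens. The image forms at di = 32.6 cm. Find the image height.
hi = (-di/do) × ho = -2.958 cm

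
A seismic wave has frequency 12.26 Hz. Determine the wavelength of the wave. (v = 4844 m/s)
λ = v/f = 395.1 m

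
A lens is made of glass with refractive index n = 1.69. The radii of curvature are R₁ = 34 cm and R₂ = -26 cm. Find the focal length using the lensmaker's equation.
1/f = (n − 1)(1/R₁ − 1/R₂) → f = 21.35 cm (converging lens)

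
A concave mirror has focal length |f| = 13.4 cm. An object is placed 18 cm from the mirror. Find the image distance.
f = +13.4 cm (concave); 1/di = 1/f − 1/do → di = 52.43 cm (real image, in front of mirror)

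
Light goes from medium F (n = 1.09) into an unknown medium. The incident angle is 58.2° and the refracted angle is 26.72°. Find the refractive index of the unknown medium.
n₂ = n₁·sin θ₁ / sin θ₂ = 2.06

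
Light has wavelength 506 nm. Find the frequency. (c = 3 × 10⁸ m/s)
f = c/λ = 5.929 × 10¹⁴ Hz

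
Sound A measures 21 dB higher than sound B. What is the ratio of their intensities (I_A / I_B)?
I_A/I_B = 10^(Δβ/10) = 125.9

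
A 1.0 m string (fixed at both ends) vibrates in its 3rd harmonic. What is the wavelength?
λₙ = 2L/n = 0.6667 m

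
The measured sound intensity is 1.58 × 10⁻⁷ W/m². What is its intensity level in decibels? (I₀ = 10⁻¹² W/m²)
β = 10·log₁₀(I/I₀) = 51.99 dB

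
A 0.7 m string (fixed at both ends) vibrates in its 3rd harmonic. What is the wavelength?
λₙ = 2L/n = 0.4667 m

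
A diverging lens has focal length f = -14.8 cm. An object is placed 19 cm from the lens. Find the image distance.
1/di = 1/f − 1/do → di = -8.32 cm (virtual image)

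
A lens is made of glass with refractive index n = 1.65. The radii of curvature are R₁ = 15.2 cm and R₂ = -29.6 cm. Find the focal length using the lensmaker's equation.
1/f = (n − 1)(1/R₁ − 1/R₂) → f = 15.45 cm (converging lens)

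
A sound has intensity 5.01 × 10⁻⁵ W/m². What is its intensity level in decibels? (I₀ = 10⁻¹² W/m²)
β = 10·log₁₀(I/I₀) = 77 dB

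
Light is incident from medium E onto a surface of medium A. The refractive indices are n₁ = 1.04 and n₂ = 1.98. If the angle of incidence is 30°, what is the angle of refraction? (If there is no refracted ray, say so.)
sin θ₂ = (n₁/n₂)·sin θ₁ = 0.2626 → θ₂ = 15.23°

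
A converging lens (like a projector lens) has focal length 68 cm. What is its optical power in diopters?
P = 1/f = 1.471 D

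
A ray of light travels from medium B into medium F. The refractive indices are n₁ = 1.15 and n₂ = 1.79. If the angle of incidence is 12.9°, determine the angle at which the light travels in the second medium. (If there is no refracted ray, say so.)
sin θ₂ = (n₁/n₂)·sin θ₁ = 0.1434 → θ₂ = 8.246°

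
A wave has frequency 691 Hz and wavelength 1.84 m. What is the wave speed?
v = fλ = 1271 m/s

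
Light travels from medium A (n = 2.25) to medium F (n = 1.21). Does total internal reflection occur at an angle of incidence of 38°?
θc = arcsin(n₂/n₁) = 32.53°; 38° > θc, so yes — total internal reflection.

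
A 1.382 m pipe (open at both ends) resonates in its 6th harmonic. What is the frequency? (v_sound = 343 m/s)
fₙ = nv/(2L) = 744.6 Hz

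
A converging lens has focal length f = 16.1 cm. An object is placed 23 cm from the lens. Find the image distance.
1/di = 1/f − 1/do → di = 53.67 cm (real image)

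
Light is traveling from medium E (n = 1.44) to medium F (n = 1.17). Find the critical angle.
θc = arcsin(n₂/n₁) = 54.34°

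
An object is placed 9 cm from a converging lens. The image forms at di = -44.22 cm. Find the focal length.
1/f = 1/do + 1/di → f = 11.3 cm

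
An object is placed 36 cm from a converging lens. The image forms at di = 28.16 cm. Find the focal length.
1/f = 1/do + 1/di → f = 15.8 cm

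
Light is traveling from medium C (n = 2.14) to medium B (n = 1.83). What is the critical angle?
θc = arcsin(n₂/n₁) = 58.78°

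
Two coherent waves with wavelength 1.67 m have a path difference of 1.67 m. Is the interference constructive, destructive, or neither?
constructive — path difference = 1λ, a whole number of wavelengths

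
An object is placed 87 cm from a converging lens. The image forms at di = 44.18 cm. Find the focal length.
1/f = 1/do + 1/di → f = 29.3 cm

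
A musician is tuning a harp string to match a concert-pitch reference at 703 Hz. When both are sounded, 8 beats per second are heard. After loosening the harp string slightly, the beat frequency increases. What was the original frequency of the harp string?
695 Hz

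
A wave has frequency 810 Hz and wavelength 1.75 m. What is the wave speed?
v = fλ = 1418 m/s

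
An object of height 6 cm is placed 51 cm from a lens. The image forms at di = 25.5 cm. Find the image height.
hi = (-di/do) × ho = -3 cm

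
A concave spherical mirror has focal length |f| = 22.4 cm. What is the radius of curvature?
R = 2|f| = 44.8 cm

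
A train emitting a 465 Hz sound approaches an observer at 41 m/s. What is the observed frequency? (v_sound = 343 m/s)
f_obs = f·v/(v − v_s) = 528.1 Hz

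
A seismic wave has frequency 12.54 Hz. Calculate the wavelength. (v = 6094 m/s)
λ = v/f = 486 m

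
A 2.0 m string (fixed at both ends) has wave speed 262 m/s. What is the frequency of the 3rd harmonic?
fₙ = nv/(2L) = 196.5 Hz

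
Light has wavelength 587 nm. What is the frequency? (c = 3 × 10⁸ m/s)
f = c/λ = 5.111 × 10¹⁴ Hz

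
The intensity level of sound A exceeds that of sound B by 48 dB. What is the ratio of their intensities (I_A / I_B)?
I_A/I_B = 10^(Δβ/10) = 63100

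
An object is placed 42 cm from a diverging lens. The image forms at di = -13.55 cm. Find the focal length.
1/f = 1/do + 1/di → f = -20 cm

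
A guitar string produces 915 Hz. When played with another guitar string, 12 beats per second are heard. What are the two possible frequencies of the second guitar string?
f₂ = 915 ± 12 Hz → 927 Hz or 903 Hz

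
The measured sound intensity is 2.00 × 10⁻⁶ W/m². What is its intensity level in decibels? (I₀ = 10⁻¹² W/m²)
β = 10·log₁₀(I/I₀) = 63.01 dB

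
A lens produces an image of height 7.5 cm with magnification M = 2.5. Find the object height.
ho = |hi|/|M| = 3 cm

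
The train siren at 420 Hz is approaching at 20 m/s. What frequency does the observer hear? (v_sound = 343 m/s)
f_obs = f·v/(v − v_s) = 446 Hz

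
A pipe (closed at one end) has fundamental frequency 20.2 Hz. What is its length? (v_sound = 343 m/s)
L = v/(4f₁) = 4.245 m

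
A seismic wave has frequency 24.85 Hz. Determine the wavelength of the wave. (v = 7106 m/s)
λ = v/f = 286 m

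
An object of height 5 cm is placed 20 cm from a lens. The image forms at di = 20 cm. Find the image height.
hi = (-di/do) × ho = -5 cm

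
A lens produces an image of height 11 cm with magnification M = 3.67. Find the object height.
ho = |hi|/|M| = 2.997 cm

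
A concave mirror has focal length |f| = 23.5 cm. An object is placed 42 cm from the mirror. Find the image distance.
f = +23.5 cm (concave); 1/di = 1/f − 1/do → di = 53.35 cm (real image, in front of mirror)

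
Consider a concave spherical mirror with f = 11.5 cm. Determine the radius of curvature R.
R = 2|f| = 23 cm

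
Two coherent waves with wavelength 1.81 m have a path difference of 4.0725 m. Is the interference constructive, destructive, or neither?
neither (partial) — path difference = 2.25λ, neither a whole number of wavelengths nor an odd multiple of λ/2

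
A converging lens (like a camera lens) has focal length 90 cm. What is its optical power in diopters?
P = 1/f = 1.111 D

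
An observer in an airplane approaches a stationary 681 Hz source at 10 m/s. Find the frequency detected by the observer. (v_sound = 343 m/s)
f_obs = f·(v + v_o)/v = 700.9 Hz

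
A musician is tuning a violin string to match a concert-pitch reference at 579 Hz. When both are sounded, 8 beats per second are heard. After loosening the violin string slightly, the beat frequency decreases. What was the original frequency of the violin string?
587 Hz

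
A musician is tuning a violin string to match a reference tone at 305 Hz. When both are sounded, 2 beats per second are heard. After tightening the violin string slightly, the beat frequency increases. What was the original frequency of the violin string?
307 Hz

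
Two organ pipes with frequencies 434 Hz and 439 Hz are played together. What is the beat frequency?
5 Hz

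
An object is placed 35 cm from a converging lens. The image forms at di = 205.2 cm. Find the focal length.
1/f = 1/do + 1/di → f = 29.9 cm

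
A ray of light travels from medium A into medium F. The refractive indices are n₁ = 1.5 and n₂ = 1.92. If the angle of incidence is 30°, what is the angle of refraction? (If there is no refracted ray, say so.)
sin θ₂ = (n₁/n₂)·sin θ₁ = 0.3906 → θ₂ = 22.99°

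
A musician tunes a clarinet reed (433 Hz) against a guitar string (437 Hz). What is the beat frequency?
4 Hz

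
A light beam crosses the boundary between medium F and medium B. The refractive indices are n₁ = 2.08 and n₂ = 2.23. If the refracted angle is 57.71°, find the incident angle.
sin θ₁ = (n₂/n₁)·sin θ₂ → θ₁ = 65°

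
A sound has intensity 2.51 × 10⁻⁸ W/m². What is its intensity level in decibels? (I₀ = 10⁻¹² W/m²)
β = 10·log₁₀(I/I₀) = 44 dB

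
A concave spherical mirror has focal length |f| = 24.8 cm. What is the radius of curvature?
R = 2|f| = 49.6 cm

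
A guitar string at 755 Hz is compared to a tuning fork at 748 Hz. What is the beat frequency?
7 Hz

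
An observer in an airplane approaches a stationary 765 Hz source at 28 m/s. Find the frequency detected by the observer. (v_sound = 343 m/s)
f_obs = f·(v + v_o)/v = 827.4 Hz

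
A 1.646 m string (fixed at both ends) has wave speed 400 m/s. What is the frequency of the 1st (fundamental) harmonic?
fₙ = nv/(2L) = 121.5 Hz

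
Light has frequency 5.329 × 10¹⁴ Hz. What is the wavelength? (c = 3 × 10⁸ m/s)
λ = c/f = 563 nm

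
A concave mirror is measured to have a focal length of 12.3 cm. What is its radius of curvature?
R = 2|f| = 24.6 cm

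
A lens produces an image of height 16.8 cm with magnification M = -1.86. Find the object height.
ho = |hi|/|M| = 9.032 cm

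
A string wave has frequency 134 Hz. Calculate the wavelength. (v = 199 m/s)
λ = v/f = 1.485 m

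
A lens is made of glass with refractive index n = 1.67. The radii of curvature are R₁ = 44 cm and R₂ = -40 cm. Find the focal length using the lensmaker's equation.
1/f = (n − 1)(1/R₁ − 1/R₂) → f = 31.27 cm (converging lens)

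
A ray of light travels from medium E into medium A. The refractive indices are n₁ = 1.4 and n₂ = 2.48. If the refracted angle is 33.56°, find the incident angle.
sin θ₁ = (n₂/n₁)·sin θ₂ → θ₁ = 78.31°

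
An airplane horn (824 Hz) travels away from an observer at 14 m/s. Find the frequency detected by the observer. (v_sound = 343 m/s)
f_obs = f·v/(v + v_s) = 791.7 Hz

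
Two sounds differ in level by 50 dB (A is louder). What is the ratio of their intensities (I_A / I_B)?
I_A/I_B = 10^(Δβ/10) = 100000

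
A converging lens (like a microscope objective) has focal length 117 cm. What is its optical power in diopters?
P = 1/f = 0.8547 D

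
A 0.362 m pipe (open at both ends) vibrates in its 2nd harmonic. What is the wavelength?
λₙ = 2L/n = 0.362 m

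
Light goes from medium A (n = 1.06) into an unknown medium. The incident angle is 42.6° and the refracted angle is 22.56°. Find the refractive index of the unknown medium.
n₂ = n₁·sin θ₁ / sin θ₂ = 1.87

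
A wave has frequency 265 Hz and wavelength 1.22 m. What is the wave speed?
v = fλ = 323.3 m/s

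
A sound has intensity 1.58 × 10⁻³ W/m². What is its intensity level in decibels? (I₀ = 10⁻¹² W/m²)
β = 10·log₁₀(I/I₀) = 91.99 dB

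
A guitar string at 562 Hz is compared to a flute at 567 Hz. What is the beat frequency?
5 Hz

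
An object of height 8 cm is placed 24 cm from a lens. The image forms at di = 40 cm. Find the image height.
hi = (-di/do) × ho = -13.33 cm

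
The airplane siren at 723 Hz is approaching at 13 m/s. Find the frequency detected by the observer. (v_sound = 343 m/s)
f_obs = f·v/(v − v_s) = 751.5 Hz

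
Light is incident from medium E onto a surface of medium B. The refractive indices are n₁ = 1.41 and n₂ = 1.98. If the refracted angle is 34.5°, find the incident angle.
sin θ₁ = (n₂/n₁)·sin θ₂ → θ₁ = 52.69°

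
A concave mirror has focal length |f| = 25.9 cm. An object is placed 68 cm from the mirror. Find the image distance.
f = +25.9 cm (concave); 1/di = 1/f − 1/do → di = 41.83 cm (real image, in front of mirror)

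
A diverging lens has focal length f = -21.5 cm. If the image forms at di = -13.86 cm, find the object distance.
1/do = 1/f − 1/di → do = 39 cm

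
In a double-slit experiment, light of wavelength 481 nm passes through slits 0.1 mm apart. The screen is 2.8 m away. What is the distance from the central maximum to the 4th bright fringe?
y = mλL/d = 53.87 mm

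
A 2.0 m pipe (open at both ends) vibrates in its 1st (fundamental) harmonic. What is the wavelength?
λₙ = 2L/n = 4 m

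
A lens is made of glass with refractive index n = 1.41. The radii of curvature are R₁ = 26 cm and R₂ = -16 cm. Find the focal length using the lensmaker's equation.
1/f = (n − 1)(1/R₁ − 1/R₂) → f = 24.16 cm (converging lens)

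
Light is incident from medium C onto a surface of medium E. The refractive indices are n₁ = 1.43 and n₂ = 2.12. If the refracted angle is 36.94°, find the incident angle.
sin θ₁ = (n₂/n₁)·sin θ₂ → θ₁ = 62.99°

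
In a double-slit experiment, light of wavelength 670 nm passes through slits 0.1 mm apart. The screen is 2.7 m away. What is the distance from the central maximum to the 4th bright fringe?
y = mλL/d = 72.36 mm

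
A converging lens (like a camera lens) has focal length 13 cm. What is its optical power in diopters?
P = 1/f = 7.692 D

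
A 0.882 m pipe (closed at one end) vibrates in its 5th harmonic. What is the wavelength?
λₙ = 4L/n = 0.7056 m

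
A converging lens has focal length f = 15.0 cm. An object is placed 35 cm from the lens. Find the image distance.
1/di = 1/f − 1/do → di = 26.25 cm (real image)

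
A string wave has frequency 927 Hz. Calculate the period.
T = 1/f = 0.001079 s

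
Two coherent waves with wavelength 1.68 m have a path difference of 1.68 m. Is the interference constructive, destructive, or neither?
constructive — path difference = 1λ, a whole number of wavelengths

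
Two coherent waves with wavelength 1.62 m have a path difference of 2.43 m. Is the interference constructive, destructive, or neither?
destructive — path difference = 1.5λ, an odd multiple of λ/2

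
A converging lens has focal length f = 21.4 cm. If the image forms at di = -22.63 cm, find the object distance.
1/do = 1/f − 1/di → do = 11 cm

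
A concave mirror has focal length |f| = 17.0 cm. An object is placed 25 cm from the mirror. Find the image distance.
f = +17.0 cm (concave); 1/di = 1/f − 1/do → di = 53.13 cm (real image, in front of mirror)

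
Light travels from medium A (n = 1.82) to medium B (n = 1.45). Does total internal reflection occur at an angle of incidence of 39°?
θc = arcsin(n₂/n₁) = 52.82°; 39° < θc, so no — the ray refracts.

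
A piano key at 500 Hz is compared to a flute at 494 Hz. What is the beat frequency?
6 Hz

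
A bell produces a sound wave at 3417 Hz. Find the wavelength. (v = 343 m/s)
λ = v/f = 0.1004 m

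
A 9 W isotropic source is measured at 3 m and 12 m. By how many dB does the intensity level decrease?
Δβ = 20·log₁₀(r₂/r₁) = 12.04 dB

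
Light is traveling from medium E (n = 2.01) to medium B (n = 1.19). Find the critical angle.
θc = arcsin(n₂/n₁) = 36.3°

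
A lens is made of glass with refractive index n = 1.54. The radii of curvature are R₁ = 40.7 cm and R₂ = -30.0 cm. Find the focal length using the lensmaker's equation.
1/f = (n − 1)(1/R₁ − 1/R₂) → f = 31.98 cm (converging lens)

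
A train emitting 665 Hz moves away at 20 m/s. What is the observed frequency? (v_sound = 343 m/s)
f_obs = f·v/(v + v_s) = 628.4 Hz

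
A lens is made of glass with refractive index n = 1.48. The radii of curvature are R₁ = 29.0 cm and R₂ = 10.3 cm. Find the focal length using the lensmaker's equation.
1/f = (n − 1)(1/R₁ − 1/R₂) → f = -33.28 cm (diverging lens)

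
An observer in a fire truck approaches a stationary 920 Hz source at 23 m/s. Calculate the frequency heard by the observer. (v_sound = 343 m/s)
f_obs = f·(v + v_o)/v = 981.7 Hz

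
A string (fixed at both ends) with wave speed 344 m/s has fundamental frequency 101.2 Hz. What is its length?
L = v/(2f₁) = 1.7 m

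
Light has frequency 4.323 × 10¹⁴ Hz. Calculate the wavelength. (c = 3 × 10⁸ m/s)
λ = c/f = 694 nm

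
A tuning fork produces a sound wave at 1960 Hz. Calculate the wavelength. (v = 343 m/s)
λ = v/f = 0.175 m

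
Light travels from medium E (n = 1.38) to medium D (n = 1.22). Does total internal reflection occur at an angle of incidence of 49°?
θc = arcsin(n₂/n₁) = 62.14°; 49° < θc, so no — the ray refracts.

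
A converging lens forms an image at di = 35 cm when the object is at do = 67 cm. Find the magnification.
M = −di/do = -0.5224 (inverted image)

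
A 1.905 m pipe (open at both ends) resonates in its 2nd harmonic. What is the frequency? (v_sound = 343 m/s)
fₙ = nv/(2L) = 180.1 Hz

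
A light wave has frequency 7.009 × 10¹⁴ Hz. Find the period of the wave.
T = 1/f = 1.427 × 10⁻¹⁵ s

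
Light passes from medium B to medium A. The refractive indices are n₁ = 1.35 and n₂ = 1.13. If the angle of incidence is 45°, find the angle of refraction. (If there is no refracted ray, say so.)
sin θ₂ = (n₁/n₂)·sin θ₁ = 0.8448 → θ₂ = 57.65°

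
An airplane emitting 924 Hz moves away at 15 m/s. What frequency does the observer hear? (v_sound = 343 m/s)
f_obs = f·v/(v + v_s) = 885.3 Hz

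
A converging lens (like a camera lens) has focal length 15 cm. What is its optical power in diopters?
P = 1/f = 6.667 D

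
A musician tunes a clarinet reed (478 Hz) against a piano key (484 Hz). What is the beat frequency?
6 Hz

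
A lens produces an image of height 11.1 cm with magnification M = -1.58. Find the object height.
ho = |hi|/|M| = 7.025 cm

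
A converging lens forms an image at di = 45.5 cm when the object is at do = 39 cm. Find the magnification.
M = −di/do = -1.167 (inverted image)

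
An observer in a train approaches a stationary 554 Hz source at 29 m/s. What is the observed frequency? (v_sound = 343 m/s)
f_obs = f·(v + v_o)/v = 600.8 Hz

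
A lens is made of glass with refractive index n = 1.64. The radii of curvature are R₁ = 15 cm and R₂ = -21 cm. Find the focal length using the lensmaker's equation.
1/f = (n − 1)(1/R₁ − 1/R₂) → f = 13.67 cm (converging lens)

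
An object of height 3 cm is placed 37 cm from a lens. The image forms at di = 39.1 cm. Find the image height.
hi = (-di/do) × ho = -3.17 cm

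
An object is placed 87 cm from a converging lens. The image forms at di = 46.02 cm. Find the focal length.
1/f = 1/do + 1/di → f = 30.1 cm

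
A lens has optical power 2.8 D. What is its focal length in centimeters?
f = 1/P = 35.71 cm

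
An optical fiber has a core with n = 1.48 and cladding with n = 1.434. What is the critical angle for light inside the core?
θc = arcsin(n_cladding/n_core) = 75.68°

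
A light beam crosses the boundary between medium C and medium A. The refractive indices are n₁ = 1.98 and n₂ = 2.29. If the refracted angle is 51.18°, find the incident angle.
sin θ₁ = (n₂/n₁)·sin θ₂ → θ₁ = 64.3°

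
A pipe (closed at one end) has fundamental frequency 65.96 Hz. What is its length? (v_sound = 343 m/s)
L = v/(4f₁) = 1.3 m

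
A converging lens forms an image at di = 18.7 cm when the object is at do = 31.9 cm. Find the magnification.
M = −di/do = -0.5862 (inverted image)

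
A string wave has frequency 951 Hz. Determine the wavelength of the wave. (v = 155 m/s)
λ = v/f = 0.163 m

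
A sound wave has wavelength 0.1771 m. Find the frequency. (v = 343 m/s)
f = v/λ = 1937 Hz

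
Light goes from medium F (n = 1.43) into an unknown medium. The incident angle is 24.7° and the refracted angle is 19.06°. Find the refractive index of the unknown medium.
n₂ = n₁·sin θ₁ / sin θ₂ = 1.83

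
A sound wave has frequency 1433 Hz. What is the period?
T = 1/f = 6.978 × 10⁻⁴ s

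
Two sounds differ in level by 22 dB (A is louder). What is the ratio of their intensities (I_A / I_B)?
I_A/I_B = 10^(Δβ/10) = 158.5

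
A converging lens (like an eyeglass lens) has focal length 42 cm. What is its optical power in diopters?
P = 1/f = 2.381 D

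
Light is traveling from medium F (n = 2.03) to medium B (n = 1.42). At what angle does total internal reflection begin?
θc = arcsin(n₂/n₁) = 44.39°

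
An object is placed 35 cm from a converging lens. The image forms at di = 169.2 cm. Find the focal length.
1/f = 1/do + 1/di → f = 29 cm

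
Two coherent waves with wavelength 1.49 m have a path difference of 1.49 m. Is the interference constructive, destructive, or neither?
constructive — path difference = 1λ, a whole number of wavelengths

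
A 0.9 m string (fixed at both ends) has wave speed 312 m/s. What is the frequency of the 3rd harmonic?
fₙ = nv/(2L) = 520 Hz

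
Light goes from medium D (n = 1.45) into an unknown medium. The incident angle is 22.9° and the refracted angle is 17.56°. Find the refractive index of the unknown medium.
n₂ = n₁·sin θ₁ / sin θ₂ = 1.87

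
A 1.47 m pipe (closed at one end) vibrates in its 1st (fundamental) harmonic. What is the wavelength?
λₙ = 4L/n = 5.88 m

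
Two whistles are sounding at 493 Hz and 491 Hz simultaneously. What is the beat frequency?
2 Hz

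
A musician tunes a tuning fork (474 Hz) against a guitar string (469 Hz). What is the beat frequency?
5 Hz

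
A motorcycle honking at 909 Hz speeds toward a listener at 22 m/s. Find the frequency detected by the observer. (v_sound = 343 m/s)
f_obs = f·v/(v − v_s) = 971.3 Hz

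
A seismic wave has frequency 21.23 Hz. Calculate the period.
T = 1/f = 0.0471 s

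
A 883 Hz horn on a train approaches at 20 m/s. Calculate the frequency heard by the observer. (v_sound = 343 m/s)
f_obs = f·v/(v − v_s) = 937.7 Hz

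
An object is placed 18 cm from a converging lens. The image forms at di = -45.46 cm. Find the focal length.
1/f = 1/do + 1/di → f = 29.8 cm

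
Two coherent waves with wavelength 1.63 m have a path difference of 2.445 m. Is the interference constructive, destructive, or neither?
destructive — path difference = 1.5λ, an odd multiple of λ/2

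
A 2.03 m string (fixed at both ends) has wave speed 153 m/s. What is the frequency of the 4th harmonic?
fₙ = nv/(2L) = 150.7 Hz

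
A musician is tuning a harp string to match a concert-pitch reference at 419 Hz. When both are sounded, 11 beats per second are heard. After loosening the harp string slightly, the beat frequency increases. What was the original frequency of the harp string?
408 Hz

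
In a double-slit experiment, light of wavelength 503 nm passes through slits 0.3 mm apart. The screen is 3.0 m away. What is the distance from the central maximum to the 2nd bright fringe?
y = mλL/d = 10.06 mm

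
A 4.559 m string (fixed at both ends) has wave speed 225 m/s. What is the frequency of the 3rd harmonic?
fₙ = nv/(2L) = 74.03 Hz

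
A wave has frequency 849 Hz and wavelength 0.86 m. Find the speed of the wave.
v = fλ = 730.1 m/s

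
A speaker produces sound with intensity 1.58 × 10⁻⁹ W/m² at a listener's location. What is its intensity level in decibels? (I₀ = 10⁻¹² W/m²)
β = 10·log₁₀(I/I₀) = 31.99 dB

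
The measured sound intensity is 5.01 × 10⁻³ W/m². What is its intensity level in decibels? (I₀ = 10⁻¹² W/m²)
β = 10·log₁₀(I/I₀) = 97 dB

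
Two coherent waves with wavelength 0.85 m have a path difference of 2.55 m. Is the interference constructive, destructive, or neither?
constructive — path difference = 3λ, a whole number of wavelengths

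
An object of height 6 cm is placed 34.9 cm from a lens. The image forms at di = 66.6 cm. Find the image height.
hi = (-di/do) × ho = -11.45 cm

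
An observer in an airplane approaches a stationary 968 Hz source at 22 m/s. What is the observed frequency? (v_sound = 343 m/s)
f_obs = f·(v + v_o)/v = 1030 Hz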